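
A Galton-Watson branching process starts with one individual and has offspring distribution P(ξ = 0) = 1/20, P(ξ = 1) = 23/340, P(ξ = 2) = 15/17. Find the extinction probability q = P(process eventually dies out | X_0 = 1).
q = 17/300

The pgf is f(s) = 1/20 + 23/340·s + 15/17·s². The extinction probability q is the smallest fixed point of f in [0, 1]. Setting s = f(s):
  15/17·s² + (23/340 − 1)·s + 1/20 = 0
  15/17·s² − (1/20 + 15/17)·s + 1/20 = 0
which factors as (s − 1)·(15/17·s − 1/20) = 0, giving roots s = 1 and s = (1/20)/(15/17) = 17/300.
Mean offspring μ = 23/340 + 2·15/17 = 623/340 > 1 (supercritical), so q < 1. The extinction probability is the smaller root: q = (1/20)/(15/17) = 17/300.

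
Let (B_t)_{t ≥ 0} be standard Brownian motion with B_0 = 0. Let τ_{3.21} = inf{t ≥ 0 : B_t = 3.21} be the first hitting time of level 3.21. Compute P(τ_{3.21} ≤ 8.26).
P(τ_{3.21} ≤ 8.26) = 2(1 − Φ(3.21/√8.26)) = 2(1 − Φ(1.1169)) ≈ 0.2640

By the reflection principle for standard BM, P(τ_b ≤ t) = 2 · P(B_t ≥ b). Since B_t ~ N(0, t), P(B_t ≥ 3.21) = 1 − Φ(3.21/√t) = 1 − Φ(3.21/√8.26) = 1 − Φ(1.1169) ≈ 0.13202. Doubling: P(τ_{3.21} ≤ 8.26) ≈ 2 · 0.13202 = 0.26404 ≈ 0.2640.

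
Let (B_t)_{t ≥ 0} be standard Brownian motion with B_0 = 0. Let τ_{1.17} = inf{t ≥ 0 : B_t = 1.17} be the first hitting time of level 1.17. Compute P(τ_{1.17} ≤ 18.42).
P(τ_{1.17} ≤ 18.42) = 2(1 − Φ(1.17/√18.42)) = 2(1 − Φ(0.2726)) ≈ 0.7852

By the reflection principle for standard BM, P(τ_b ≤ t) = 2 · P(B_t ≥ b). Since B_t ~ N(0, t), P(B_t ≥ 1.17) = 1 − Φ(1.17/√t) = 1 − Φ(1.17/√18.42) = 1 − Φ(0.2726) ≈ 0.39258. Doubling: P(τ_{1.17} ≤ 18.42) ≈ 2 · 0.39258 = 0.78516 ≈ 0.7852.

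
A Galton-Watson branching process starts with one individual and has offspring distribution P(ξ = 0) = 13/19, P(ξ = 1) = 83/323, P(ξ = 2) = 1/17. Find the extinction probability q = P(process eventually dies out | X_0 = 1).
q = 1

Mean offspring μ = 0·13/19 + 1·83/323 + 2·1/17 = 121/323 ≤ 1. For μ ≤ 1 with offspring not concentrated at 1, the Galton-Watson process goes extinct almost surely, so q = 1.
(Algebraic check: The pgf is f(s) = 13/19 + 83/323·s + 1/17·s². The extinction probability q is the smallest fixed point of f in [0, 1]. Setting s = f(s):
  1/17·s² + (83/323 − 1)·s + 13/19 = 0
  1/17·s² − (13/19 + 1/17)·s + 13/19 = 0
which factors as (s − 1)·(1/17·s − 13/19) = 0, giving roots s = 1 and s = (13/19)/(1/17) = 221/19. Since 221/19 ≥ 1, the smallest root in [0, 1] is s = 1.)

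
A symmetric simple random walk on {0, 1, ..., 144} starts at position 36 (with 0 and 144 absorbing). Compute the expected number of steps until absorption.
E[τ | X_0 = 36] = 3888

Let v_k = E[τ | X_0 = k]. Boundary: v_0 = v_144 = 0. Recurrence: v_k = 1 + (v_{k-1} + v_{k+1})/2 for 1 ≤ k ≤ 143. The particular solution to v_k − (v_{k-1} + v_{k+1})/2 = 1 is v_k = −k^2. Adding homogeneous solution A + B k and matching boundaries gives v_k = k (144 − k). Substituting k = 36: v_36 = 36 · 108 = 3888.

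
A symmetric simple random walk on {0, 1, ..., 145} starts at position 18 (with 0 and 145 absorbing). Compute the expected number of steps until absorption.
E[τ | X_0 = 18] = 2286

Let v_k = E[τ | X_0 = k]. Boundary: v_0 = v_145 = 0. Recurrence: v_k = 1 + (v_{k-1} + v_{k+1})/2 for 1 ≤ k ≤ 144. The particular solution to v_k − (v_{k-1} + v_{k+1})/2 = 1 is v_k = −k^2. Adding homogeneous solution A + B k and matching boundaries gives v_k = k (145 − k). Substituting k = 18: v_18 = 18 · 127 = 2286.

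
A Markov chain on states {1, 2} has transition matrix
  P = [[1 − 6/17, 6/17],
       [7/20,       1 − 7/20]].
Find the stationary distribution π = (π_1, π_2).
π_1 = 119/239, π_2 = 120/239

Solve πP = π with π_1 + π_2 = 1. From πP = π: π_1 · (1 − 6/17) + π_2 · 7/20 = π_1 ⇒ π_2 · 7/20 = π_1 · 6/17 ⇒ π_2/π_1 = (6/17)/(7/20) = 120/119. Together with π_1 + π_2 = 1:
  π_1 = (7/20)/(6/17 + 7/20) = (7/20)/(239/340) = 119/239,
  π_2 = (6/17)/(6/17 + 7/20) = (6/17)/(239/340) = 120/239.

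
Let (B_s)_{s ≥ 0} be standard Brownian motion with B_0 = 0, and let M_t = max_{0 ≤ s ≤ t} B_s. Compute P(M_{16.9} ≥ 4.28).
P(M_{16.9} ≥ 4.28) = 2·P(B_{16.9} ≥ 4.28) = 2(1 − Φ(4.28/√16.9)) ≈ 0.2978

By the reflection principle for Brownian motion, P(M_t ≥ a) = 2 · P(B_t ≥ a) for a ≥ 0. Since B_t ~ N(0, t), P(B_t ≥ 4.28) = 1 − Φ(4.28/√t) = 1 − Φ(4.28/√16.9) = 1 − Φ(1.0411). So
  P(M_{16.9} ≥ 4.28) = 2(1 − Φ(1.0411)) ≈ 0.2978.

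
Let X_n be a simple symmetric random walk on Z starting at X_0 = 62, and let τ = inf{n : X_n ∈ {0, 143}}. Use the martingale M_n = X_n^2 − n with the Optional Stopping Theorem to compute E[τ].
E[τ] = 5022

M_n = X_n^2 − n is a martingale (since E[X_{n+1}^2 | F_n] = X_n^2 + 1). By OST (τ has finite mean in a bounded region), E[M_τ] = E[M_0] = X_0^2 − 0 = 62^2 = 3844. Also E[M_τ] = E[X_τ^2] − E[τ]. The walk exits at 0 or 143, with P(hit 143 first) = 62/143, so E[X_τ^2] = 143^2 · 62/143 + 0 = 8866. Thus E[τ] = E[X_τ^2] − E[M_τ] = 8866 − 3844 = 5022 = 62(143 − 62) = 5022.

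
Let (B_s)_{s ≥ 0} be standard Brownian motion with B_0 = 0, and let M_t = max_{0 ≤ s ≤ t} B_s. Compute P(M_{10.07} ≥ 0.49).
P(M_{10.07} ≥ 0.49) = 2·P(B_{10.07} ≥ 0.49) = 2(1 − Φ(0.49/√10.07)) ≈ 0.8773

By the reflection principle for Brownian motion, P(M_t ≥ a) = 2 · P(B_t ≥ a) for a ≥ 0. Since B_t ~ N(0, t), P(B_t ≥ 0.49) = 1 − Φ(0.49/√t) = 1 − Φ(0.49/√10.07) = 1 − Φ(0.1544). So
  P(M_{10.07} ≥ 0.49) = 2(1 − Φ(0.1544)) ≈ 0.8773.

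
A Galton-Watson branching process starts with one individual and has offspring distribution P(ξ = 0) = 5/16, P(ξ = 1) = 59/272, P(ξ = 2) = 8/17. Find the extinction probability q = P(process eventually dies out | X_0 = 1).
q = 85/128

The pgf is f(s) = 5/16 + 59/272·s + 8/17·s². The extinction probability q is the smallest fixed point of f in [0, 1]. Setting s = f(s):
  8/17·s² + (59/272 − 1)·s + 5/16 = 0
  8/17·s² − (5/16 + 8/17)·s + 5/16 = 0
which factors as (s − 1)·(8/17·s − 5/16) = 0, giving roots s = 1 and s = (5/16)/(8/17) = 85/128.
Mean offspring μ = 59/272 + 2·8/17 = 315/272 > 1 (supercritical), so q < 1. The extinction probability is the smaller root: q = (5/16)/(8/17) = 85/128.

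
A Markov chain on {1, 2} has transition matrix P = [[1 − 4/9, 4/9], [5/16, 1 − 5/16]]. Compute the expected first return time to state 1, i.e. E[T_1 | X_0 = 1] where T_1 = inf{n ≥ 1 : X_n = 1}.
E[T_1 | X_0 = 1] = 1/π_1 = 109/45

For an irreducible recurrent Markov chain with stationary distribution π, E[T_i | X_0 = i] = 1/π_i (Kac's formula). Here π_1 = (5/16)/(4/9 + 5/16) = (5/16)/(109/144) = 45/109, so E[T_1 | X_0 = 1] = 1/π_1 = (4/9 + 5/16)/(5/16) = (109/144)/(5/16) = 109/45.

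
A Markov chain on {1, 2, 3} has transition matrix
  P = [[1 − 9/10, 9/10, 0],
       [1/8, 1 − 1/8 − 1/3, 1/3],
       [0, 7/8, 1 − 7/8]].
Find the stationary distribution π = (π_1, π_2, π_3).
π = (35/383, 252/383, 96/383)

This is a birth-death chain on three states, which satisfies detailed balance: π_1 · P_{12} = π_2 · P_{21} and π_2 · P_{23} = π_3 · P_{32}.
From π_1 · 9/10 = π_2 · 1/8: π_2/π_1 = (9/10)/(1/8) = 36/5.
From π_2 · 1/3 = π_3 · 7/8: π_3/π_2 = (1/3)/(7/8) = 8/21.
Take π_1 proportional to 1; then unnormalized π = (1, 36/5, 96/35). Normalize by dividing by the sum 383/35:
  π = (35/383, 252/383, 96/383).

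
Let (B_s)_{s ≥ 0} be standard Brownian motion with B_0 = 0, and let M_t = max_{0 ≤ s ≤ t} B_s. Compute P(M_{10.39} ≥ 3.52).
P(M_{10.39} ≥ 3.52) = 2·P(B_{10.39} ≥ 3.52) = 2(1 − Φ(3.52/√10.39)) ≈ 0.2748

By the reflection principle for Brownian motion, P(M_t ≥ a) = 2 · P(B_t ≥ a) for a ≥ 0. Since B_t ~ N(0, t), P(B_t ≥ 3.52) = 1 − Φ(3.52/√t) = 1 − Φ(3.52/√10.39) = 1 − Φ(1.0920). So
  P(M_{10.39} ≥ 3.52) = 2(1 − Φ(1.0920)) ≈ 0.2748.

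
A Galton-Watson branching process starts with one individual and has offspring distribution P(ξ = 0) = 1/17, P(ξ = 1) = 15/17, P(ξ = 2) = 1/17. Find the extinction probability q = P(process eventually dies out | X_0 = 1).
q = 1

Mean offspring μ = 0·1/17 + 1·15/17 + 2·1/17 = 1 ≤ 1. For μ ≤ 1 with offspring not concentrated at 1, the Galton-Watson process goes extinct almost surely, so q = 1.
(Algebraic check: The pgf is f(s) = 1/17 + 15/17·s + 1/17·s². The extinction probability q is the smallest fixed point of f in [0, 1]. Setting s = f(s):
  1/17·s² + (15/17 − 1)·s + 1/17 = 0
  1/17·s² − (1/17 + 1/17)·s + 1/17 = 0
which factors as (s − 1)·(1/17·s − 1/17) = 0, giving roots s = 1 and s = (1/17)/(1/17) = 1. Since 1 ≥ 1, the smallest root in [0, 1] is s = 1.)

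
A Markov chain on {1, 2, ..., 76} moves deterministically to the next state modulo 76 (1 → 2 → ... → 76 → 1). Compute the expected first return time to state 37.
E[T_37 | X_0 = 37] = 76

The chain cycles deterministically, so starting at state 37 it returns in exactly 76 steps. Equivalently, the stationary distribution is uniform π_j = 1/76 for every state j, so by Kac's formula E[T_37] = 1/π_37 = 76.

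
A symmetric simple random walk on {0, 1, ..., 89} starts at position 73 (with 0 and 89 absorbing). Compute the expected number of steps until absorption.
E[τ | X_0 = 73] = 1168

Let v_k = E[τ | X_0 = k]. Boundary: v_0 = v_89 = 0. Recurrence: v_k = 1 + (v_{k-1} + v_{k+1})/2 for 1 ≤ k ≤ 88. The particular solution to v_k − (v_{k-1} + v_{k+1})/2 = 1 is v_k = −k^2. Adding homogeneous solution A + B k and matching boundaries gives v_k = k (89 − k). Substituting k = 73: v_73 = 73 · 16 = 1168.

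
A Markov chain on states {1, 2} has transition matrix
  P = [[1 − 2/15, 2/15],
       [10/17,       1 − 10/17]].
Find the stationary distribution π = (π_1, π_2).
π_1 = 75/92, π_2 = 17/92

Solve πP = π with π_1 + π_2 = 1. From πP = π: π_1 · (1 − 2/15) + π_2 · 10/17 = π_1 ⇒ π_2 · 10/17 = π_1 · 2/15 ⇒ π_2/π_1 = (2/15)/(10/17) = 17/75. Together with π_1 + π_2 = 1:
  π_1 = (10/17)/(2/15 + 10/17) = (10/17)/(184/255) = 75/92,
  π_2 = (2/15)/(2/15 + 10/17) = (2/15)/(184/255) = 17/92.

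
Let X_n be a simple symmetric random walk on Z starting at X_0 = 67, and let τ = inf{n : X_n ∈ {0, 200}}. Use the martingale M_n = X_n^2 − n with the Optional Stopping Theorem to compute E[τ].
E[τ] = 8911

M_n = X_n^2 − n is a martingale (since E[X_{n+1}^2 | F_n] = X_n^2 + 1). By OST (τ has finite mean in a bounded region), E[M_τ] = E[M_0] = X_0^2 − 0 = 67^2 = 4489. Also E[M_τ] = E[X_τ^2] − E[τ]. The walk exits at 0 or 200, with P(hit 200 first) = 67/200, so E[X_τ^2] = 200^2 · 67/200 + 0 = 13400. Thus E[τ] = E[X_τ^2] − E[M_τ] = 13400 − 4489 = 8911 = 67(200 − 67) = 8911.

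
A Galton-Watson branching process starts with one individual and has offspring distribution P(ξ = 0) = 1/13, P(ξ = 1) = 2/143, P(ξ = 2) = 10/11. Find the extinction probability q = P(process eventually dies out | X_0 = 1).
q = 11/130

The pgf is f(s) = 1/13 + 2/143·s + 10/11·s². The extinction probability q is the smallest fixed point of f in [0, 1]. Setting s = f(s):
  10/11·s² + (2/143 − 1)·s + 1/13 = 0
  10/11·s² − (1/13 + 10/11)·s + 1/13 = 0
which factors as (s − 1)·(10/11·s − 1/13) = 0, giving roots s = 1 and s = (1/13)/(10/11) = 11/130.
Mean offspring μ = 2/143 + 2·10/11 = 262/143 > 1 (supercritical), so q < 1. The extinction probability is the smaller root: q = (1/13)/(10/11) = 11/130.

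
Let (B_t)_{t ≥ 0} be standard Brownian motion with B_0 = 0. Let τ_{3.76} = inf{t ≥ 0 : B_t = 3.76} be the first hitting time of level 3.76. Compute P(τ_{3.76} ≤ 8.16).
P(τ_{3.76} ≤ 8.16) = 2(1 − Φ(3.76/√8.16)) = 2(1 − Φ(1.3163)) ≈ 0.1881

By the reflection principle for standard BM, P(τ_b ≤ t) = 2 · P(B_t ≥ b). Since B_t ~ N(0, t), P(B_t ≥ 3.76) = 1 − Φ(3.76/√t) = 1 − Φ(3.76/√8.16) = 1 − Φ(1.3163) ≈ 0.09404. Doubling: P(τ_{3.76} ≤ 8.16) ≈ 2 · 0.09404 = 0.18808 ≈ 0.1881.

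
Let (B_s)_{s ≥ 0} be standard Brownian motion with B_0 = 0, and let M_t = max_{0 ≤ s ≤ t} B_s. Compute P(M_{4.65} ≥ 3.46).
P(M_{4.65} ≥ 3.46) = 2·P(B_{4.65} ≥ 3.46) = 2(1 − Φ(3.46/√4.65)) ≈ 0.1086

By the reflection principle for Brownian motion, P(M_t ≥ a) = 2 · P(B_t ≥ a) for a ≥ 0. Since B_t ~ N(0, t), P(B_t ≥ 3.46) = 1 − Φ(3.46/√t) = 1 − Φ(3.46/√4.65) = 1 − Φ(1.6045). So
  P(M_{4.65} ≥ 3.46) = 2(1 − Φ(1.6045)) ≈ 0.1086.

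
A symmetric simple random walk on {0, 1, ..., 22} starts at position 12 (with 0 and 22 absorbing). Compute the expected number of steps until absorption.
E[τ | X_0 = 12] = 120

Let v_k = E[τ | X_0 = k]. Boundary: v_0 = v_22 = 0. Recurrence: v_k = 1 + (v_{k-1} + v_{k+1})/2 for 1 ≤ k ≤ 21. The particular solution to v_k − (v_{k-1} + v_{k+1})/2 = 1 is v_k = −k^2. Adding homogeneous solution A + B k and matching boundaries gives v_k = k (22 − k). Substituting k = 12: v_12 = 12 · 10 = 120.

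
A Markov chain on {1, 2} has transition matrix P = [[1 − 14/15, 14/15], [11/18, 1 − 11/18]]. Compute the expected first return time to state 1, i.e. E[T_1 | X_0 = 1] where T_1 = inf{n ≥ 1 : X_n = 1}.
E[T_1 | X_0 = 1] = 1/π_1 = 139/55

For an irreducible recurrent Markov chain with stationary distribution π, E[T_i | X_0 = i] = 1/π_i (Kac's formula). Here π_1 = (11/18)/(14/15 + 11/18) = (11/18)/(139/90) = 55/139, so E[T_1 | X_0 = 1] = 1/π_1 = (14/15 + 11/18)/(11/18) = (139/90)/(11/18) = 139/55.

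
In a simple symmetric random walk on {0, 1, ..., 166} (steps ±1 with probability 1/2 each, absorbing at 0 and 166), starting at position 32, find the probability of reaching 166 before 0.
P(hit 166 before 0) = 32/166 = 16/83

Let u_k = P(hit 166 before 0 | start at k). Then u_0 = 0, u_166 = 1, and u_k = u_{k-1}/2 + u_{k+1}/2 for 1 ≤ k ≤ 165. This harmonic recurrence is solved by u_k = k/166, giving u_32 = 32/166 = 16/83.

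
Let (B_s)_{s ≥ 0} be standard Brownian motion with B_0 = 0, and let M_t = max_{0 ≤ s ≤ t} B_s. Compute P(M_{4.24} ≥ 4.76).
P(M_{4.24} ≥ 4.76) = 2·P(B_{4.24} ≥ 4.76) = 2(1 − Φ(4.76/√4.24)) ≈ 0.0208

By the reflection principle for Brownian motion, P(M_t ≥ a) = 2 · P(B_t ≥ a) for a ≥ 0. Since B_t ~ N(0, t), P(B_t ≥ 4.76) = 1 − Φ(4.76/√t) = 1 − Φ(4.76/√4.24) = 1 − Φ(2.3117). So
  P(M_{4.24} ≥ 4.76) = 2(1 − Φ(2.3117)) ≈ 0.0208.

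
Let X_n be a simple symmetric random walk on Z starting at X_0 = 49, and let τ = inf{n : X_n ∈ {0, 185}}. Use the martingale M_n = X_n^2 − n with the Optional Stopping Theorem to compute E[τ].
E[τ] = 6664

M_n = X_n^2 − n is a martingale (since E[X_{n+1}^2 | F_n] = X_n^2 + 1). By OST (τ has finite mean in a bounded region), E[M_τ] = E[M_0] = X_0^2 − 0 = 49^2 = 2401. Also E[M_τ] = E[X_τ^2] − E[τ]. The walk exits at 0 or 185, with P(hit 185 first) = 49/185, so E[X_τ^2] = 185^2 · 49/185 + 0 = 9065. Thus E[τ] = E[X_τ^2] − E[M_τ] = 9065 − 2401 = 6664 = 49(185 − 49) = 6664.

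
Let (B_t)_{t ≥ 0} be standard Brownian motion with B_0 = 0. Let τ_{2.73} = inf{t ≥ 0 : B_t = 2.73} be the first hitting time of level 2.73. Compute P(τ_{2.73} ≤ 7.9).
P(τ_{2.73} ≤ 7.9) = 2(1 − Φ(2.73/√7.9)) = 2(1 − Φ(0.9713)) ≈ 0.3314

By the reflection principle for standard BM, P(τ_b ≤ t) = 2 · P(B_t ≥ b). Since B_t ~ N(0, t), P(B_t ≥ 2.73) = 1 − Φ(2.73/√t) = 1 − Φ(2.73/√7.9) = 1 − Φ(0.9713) ≈ 0.16570. Doubling: P(τ_{2.73} ≤ 7.9) ≈ 2 · 0.16570 = 0.33140 ≈ 0.3314.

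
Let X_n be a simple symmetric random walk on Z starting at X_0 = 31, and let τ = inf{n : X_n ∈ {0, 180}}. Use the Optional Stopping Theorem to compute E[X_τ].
E[X_τ] = 31

X_n is a martingale and τ is a bounded-mean stopping time (indeed τ is finite a.s. with bounded expectation since the walk is in a bounded region). By the OST, E[X_τ] = E[X_0] = 31. Equivalently: E[X_τ] = 180 · P(hit 180 first) + 0 · P(hit 0 first) = 180 · (31/180) = 31.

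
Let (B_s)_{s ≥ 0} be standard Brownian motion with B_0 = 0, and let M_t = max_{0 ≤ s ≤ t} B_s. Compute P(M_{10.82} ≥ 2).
P(M_{10.82} ≥ 2) = 2·P(B_{10.82} ≥ 2) = 2(1 − Φ(2/√10.82)) ≈ 0.5432

By the reflection principle for Brownian motion, P(M_t ≥ a) = 2 · P(B_t ≥ a) for a ≥ 0. Since B_t ~ N(0, t), P(B_t ≥ 2) = 1 − Φ(2/√t) = 1 − Φ(2/√10.82) = 1 − Φ(0.6080). So
  P(M_{10.82} ≥ 2) = 2(1 − Φ(0.6080)) ≈ 0.5432.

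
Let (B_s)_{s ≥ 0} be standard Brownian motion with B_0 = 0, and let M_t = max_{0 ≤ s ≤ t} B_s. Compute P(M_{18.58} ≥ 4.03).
P(M_{18.58} ≥ 4.03) = 2·P(B_{18.58} ≥ 4.03) = 2(1 − Φ(4.03/√18.58)) ≈ 0.3498

By the reflection principle for Brownian motion, P(M_t ≥ a) = 2 · P(B_t ≥ a) for a ≥ 0. Since B_t ~ N(0, t), P(B_t ≥ 4.03) = 1 − Φ(4.03/√t) = 1 − Φ(4.03/√18.58) = 1 − Φ(0.9349). So
  P(M_{18.58} ≥ 4.03) = 2(1 − Φ(0.9349)) ≈ 0.3498.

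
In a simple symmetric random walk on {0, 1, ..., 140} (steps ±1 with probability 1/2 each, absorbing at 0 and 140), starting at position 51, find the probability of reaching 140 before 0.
P(hit 140 before 0) = 51/140

Let u_k = P(hit 140 before 0 | start at k). Then u_0 = 0, u_140 = 1, and u_k = u_{k-1}/2 + u_{k+1}/2 for 1 ≤ k ≤ 139. This harmonic recurrence is solved by u_k = k/140, giving u_51 = 51/140.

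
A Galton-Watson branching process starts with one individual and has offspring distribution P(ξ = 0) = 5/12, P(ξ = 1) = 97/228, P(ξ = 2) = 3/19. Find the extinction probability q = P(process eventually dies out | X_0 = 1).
q = 1

Mean offspring μ = 0·5/12 + 1·97/228 + 2·3/19 = 169/228 ≤ 1. For μ ≤ 1 with offspring not concentrated at 1, the Galton-Watson process goes extinct almost surely, so q = 1.
(Algebraic check: The pgf is f(s) = 5/12 + 97/228·s + 3/19·s². The extinction probability q is the smallest fixed point of f in [0, 1]. Setting s = f(s):
  3/19·s² + (97/228 − 1)·s + 5/12 = 0
  3/19·s² − (5/12 + 3/19)·s + 5/12 = 0
which factors as (s − 1)·(3/19·s − 5/12) = 0, giving roots s = 1 and s = (5/12)/(3/19) = 95/36. Since 95/36 ≥ 1, the smallest root in [0, 1] is s = 1.)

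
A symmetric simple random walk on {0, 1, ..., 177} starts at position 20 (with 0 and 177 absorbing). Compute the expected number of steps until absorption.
E[τ | X_0 = 20] = 3140

Let v_k = E[τ | X_0 = k]. Boundary: v_0 = v_177 = 0. Recurrence: v_k = 1 + (v_{k-1} + v_{k+1})/2 for 1 ≤ k ≤ 176. The particular solution to v_k − (v_{k-1} + v_{k+1})/2 = 1 is v_k = −k^2. Adding homogeneous solution A + B k and matching boundaries gives v_k = k (177 − k). Substituting k = 20: v_20 = 20 · 157 = 3140.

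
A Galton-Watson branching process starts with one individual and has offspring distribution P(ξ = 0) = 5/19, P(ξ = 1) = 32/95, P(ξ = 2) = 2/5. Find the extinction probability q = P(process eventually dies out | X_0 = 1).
q = 25/38

The pgf is f(s) = 5/19 + 32/95·s + 2/5·s². The extinction probability q is the smallest fixed point of f in [0, 1]. Setting s = f(s):
  2/5·s² + (32/95 − 1)·s + 5/19 = 0
  2/5·s² − (5/19 + 2/5)·s + 5/19 = 0
which factors as (s − 1)·(2/5·s − 5/19) = 0, giving roots s = 1 and s = (5/19)/(2/5) = 25/38.
Mean offspring μ = 32/95 + 2·2/5 = 108/95 > 1 (supercritical), so q < 1. The extinction probability is the smaller root: q = (5/19)/(2/5) = 25/38.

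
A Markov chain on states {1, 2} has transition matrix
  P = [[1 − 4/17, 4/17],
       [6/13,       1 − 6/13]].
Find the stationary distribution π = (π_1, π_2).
π_1 = 51/77, π_2 = 26/77

Solve πP = π with π_1 + π_2 = 1. From πP = π: π_1 · (1 − 4/17) + π_2 · 6/13 = π_1 ⇒ π_2 · 6/13 = π_1 · 4/17 ⇒ π_2/π_1 = (4/17)/(6/13) = 26/51. Together with π_1 + π_2 = 1:
  π_1 = (6/13)/(4/17 + 6/13) = (6/13)/(154/221) = 51/77,
  π_2 = (4/17)/(4/17 + 6/13) = (4/17)/(154/221) = 26/77.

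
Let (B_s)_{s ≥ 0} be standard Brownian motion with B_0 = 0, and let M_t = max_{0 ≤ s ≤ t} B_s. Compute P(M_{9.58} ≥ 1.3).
P(M_{9.58} ≥ 1.3) = 2·P(B_{9.58} ≥ 1.3) = 2(1 − Φ(1.3/√9.58)) ≈ 0.6745

By the reflection principle for Brownian motion, P(M_t ≥ a) = 2 · P(B_t ≥ a) for a ≥ 0. Since B_t ~ N(0, t), P(B_t ≥ 1.3) = 1 − Φ(1.3/√t) = 1 − Φ(1.3/√9.58) = 1 − Φ(0.4200). So
  P(M_{9.58} ≥ 1.3) = 2(1 − Φ(0.4200)) ≈ 0.6745.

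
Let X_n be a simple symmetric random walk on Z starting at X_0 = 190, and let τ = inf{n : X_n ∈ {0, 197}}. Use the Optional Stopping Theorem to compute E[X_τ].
E[X_τ] = 190

X_n is a martingale and τ is a bounded-mean stopping time (indeed τ is finite a.s. with bounded expectation since the walk is in a bounded region). By the OST, E[X_τ] = E[X_0] = 190. Equivalently: E[X_τ] = 197 · P(hit 197 first) + 0 · P(hit 0 first) = 197 · (190/197) = 190.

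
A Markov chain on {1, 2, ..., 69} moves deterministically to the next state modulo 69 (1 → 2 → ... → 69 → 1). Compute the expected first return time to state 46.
E[T_46 | X_0 = 46] = 69

The chain cycles deterministically, so starting at state 46 it returns in exactly 69 steps. Equivalently, the stationary distribution is uniform π_j = 1/69 for every state j, so by Kac's formula E[T_46] = 1/π_46 = 69.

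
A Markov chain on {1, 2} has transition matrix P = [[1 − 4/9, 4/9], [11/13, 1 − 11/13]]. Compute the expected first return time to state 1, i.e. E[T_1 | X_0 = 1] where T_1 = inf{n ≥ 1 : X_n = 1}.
E[T_1 | X_0 = 1] = 1/π_1 = 151/99

For an irreducible recurrent Markov chain with stationary distribution π, E[T_i | X_0 = i] = 1/π_i (Kac's formula). Here π_1 = (11/13)/(4/9 + 11/13) = (11/13)/(151/117) = 99/151, so E[T_1 | X_0 = 1] = 1/π_1 = (4/9 + 11/13)/(11/13) = (151/117)/(11/13) = 151/99.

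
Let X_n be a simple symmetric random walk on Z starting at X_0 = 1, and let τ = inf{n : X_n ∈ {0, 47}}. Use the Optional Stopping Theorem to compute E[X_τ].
E[X_τ] = 1

X_n is a martingale and τ is a bounded-mean stopping time (indeed τ is finite a.s. with bounded expectation since the walk is in a bounded region). By the OST, E[X_τ] = E[X_0] = 1. Equivalently: E[X_τ] = 47 · P(hit 47 first) + 0 · P(hit 0 first) = 47 · (1/47) = 1.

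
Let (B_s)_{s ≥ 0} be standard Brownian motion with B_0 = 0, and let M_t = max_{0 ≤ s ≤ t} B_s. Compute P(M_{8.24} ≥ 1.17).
P(M_{8.24} ≥ 1.17) = 2·P(B_{8.24} ≥ 1.17) = 2(1 − Φ(1.17/√8.24)) ≈ 0.6836

By the reflection principle for Brownian motion, P(M_t ≥ a) = 2 · P(B_t ≥ a) for a ≥ 0. Since B_t ~ N(0, t), P(B_t ≥ 1.17) = 1 − Φ(1.17/√t) = 1 − Φ(1.17/√8.24) = 1 − Φ(0.4076). So
  P(M_{8.24} ≥ 1.17) = 2(1 − Φ(0.4076)) ≈ 0.6836.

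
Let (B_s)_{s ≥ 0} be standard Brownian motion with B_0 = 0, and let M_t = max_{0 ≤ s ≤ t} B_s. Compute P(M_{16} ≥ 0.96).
P(M_{16} ≥ 0.96) = 2·P(B_{16} ≥ 0.96) = 2(1 − Φ(0.96/√16)) ≈ 0.8103

By the reflection principle for Brownian motion, P(M_t ≥ a) = 2 · P(B_t ≥ a) for a ≥ 0. Since B_t ~ N(0, t), P(B_t ≥ 0.96) = 1 − Φ(0.96/√t) = 1 − Φ(0.96/√16) = 1 − Φ(0.2400). So
  P(M_{16} ≥ 0.96) = 2(1 − Φ(0.2400)) ≈ 0.8103.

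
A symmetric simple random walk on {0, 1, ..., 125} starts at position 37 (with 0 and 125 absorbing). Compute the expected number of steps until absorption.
E[τ | X_0 = 37] = 3256

Let v_k = E[τ | X_0 = k]. Boundary: v_0 = v_125 = 0. Recurrence: v_k = 1 + (v_{k-1} + v_{k+1})/2 for 1 ≤ k ≤ 124. The particular solution to v_k − (v_{k-1} + v_{k+1})/2 = 1 is v_k = −k^2. Adding homogeneous solution A + B k and matching boundaries gives v_k = k (125 − k). Substituting k = 37: v_37 = 37 · 88 = 3256.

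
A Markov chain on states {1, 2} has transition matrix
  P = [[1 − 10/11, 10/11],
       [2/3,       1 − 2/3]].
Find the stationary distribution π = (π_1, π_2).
π_1 = 11/26, π_2 = 15/26

Solve πP = π with π_1 + π_2 = 1. From πP = π: π_1 · (1 − 10/11) + π_2 · 2/3 = π_1 ⇒ π_2 · 2/3 = π_1 · 10/11 ⇒ π_2/π_1 = (10/11)/(2/3) = 15/11. Together with π_1 + π_2 = 1:
  π_1 = (2/3)/(10/11 + 2/3) = (2/3)/(52/33) = 11/26,
  π_2 = (10/11)/(10/11 + 2/3) = (10/11)/(52/33) = 15/26.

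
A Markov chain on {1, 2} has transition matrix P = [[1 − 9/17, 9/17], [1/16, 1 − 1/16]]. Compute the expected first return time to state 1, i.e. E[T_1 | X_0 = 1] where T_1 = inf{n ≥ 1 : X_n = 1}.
E[T_1 | X_0 = 1] = 1/π_1 = 161/17

For an irreducible recurrent Markov chain with stationary distribution π, E[T_i | X_0 = i] = 1/π_i (Kac's formula). Here π_1 = (1/16)/(9/17 + 1/16) = (1/16)/(161/272) = 17/161, so E[T_1 | X_0 = 1] = 1/π_1 = (9/17 + 1/16)/(1/16) = (161/272)/(1/16) = 161/17.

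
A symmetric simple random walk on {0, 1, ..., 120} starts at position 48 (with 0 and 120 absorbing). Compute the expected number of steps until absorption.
E[τ | X_0 = 48] = 3456

Let v_k = E[τ | X_0 = k]. Boundary: v_0 = v_120 = 0. Recurrence: v_k = 1 + (v_{k-1} + v_{k+1})/2 for 1 ≤ k ≤ 119. The particular solution to v_k − (v_{k-1} + v_{k+1})/2 = 1 is v_k = −k^2. Adding homogeneous solution A + B k and matching boundaries gives v_k = k (120 − k). Substituting k = 48: v_48 = 48 · 72 = 3456.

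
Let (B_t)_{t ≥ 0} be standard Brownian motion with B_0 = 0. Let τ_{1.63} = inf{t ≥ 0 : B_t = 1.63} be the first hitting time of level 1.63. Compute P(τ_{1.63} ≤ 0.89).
P(τ_{1.63} ≤ 0.89) = 2(1 − Φ(1.63/√0.89)) = 2(1 − Φ(1.7278)) ≈ 0.0840

By the reflection principle for standard BM, P(τ_b ≤ t) = 2 · P(B_t ≥ b). Since B_t ~ N(0, t), P(B_t ≥ 1.63) = 1 − Φ(1.63/√t) = 1 − Φ(1.63/√0.89) = 1 − Φ(1.7278) ≈ 0.04201. Doubling: P(τ_{1.63} ≤ 0.89) ≈ 2 · 0.04201 = 0.08402 ≈ 0.0840.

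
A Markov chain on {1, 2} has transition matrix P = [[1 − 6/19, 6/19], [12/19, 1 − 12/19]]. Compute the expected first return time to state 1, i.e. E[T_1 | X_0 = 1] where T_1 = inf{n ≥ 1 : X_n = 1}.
E[T_1 | X_0 = 1] = 1/π_1 = 3/2

For an irreducible recurrent Markov chain with stationary distribution π, E[T_i | X_0 = i] = 1/π_i (Kac's formula). Here π_1 = (12/19)/(6/19 + 12/19) = (12/19)/(18/19) = 2/3, so E[T_1 | X_0 = 1] = 1/π_1 = (6/19 + 12/19)/(12/19) = (18/19)/(12/19) = 3/2.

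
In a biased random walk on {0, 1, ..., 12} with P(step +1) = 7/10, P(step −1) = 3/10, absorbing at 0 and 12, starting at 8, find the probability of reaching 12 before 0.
P(hit 12 before 0) = (1 − (3/7)^8) / (1 − (3/7)^12) = 5959282/5965843

Let u_k denote P(reach 12 before 0 | start at k). Boundary: u_0 = 0, u_12 = 1. Recurrence: u_k = 7/10·u_{k+1} + 3/10·u_{k-1} for 1 ≤ k ≤ 11. Try u_k = A + B·r^k with r = q/p = (3/10)/(7/10) = 3/7. Substitution satisfies the recurrence; boundary conditions give:
  u_k = (1 − r^k) / (1 − r^N) = (1 − (3/7)^8) / (1 − (3/7)^12) = 5959282/5965843.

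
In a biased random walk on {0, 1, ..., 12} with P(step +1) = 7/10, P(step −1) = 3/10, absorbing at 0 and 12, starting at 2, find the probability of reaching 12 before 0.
P(hit 12 before 0) = (1 − (3/7)^2) / (1 − (3/7)^12) = 282475249/346018894

Let u_k denote P(reach 12 before 0 | start at k). Boundary: u_0 = 0, u_12 = 1. Recurrence: u_k = 7/10·u_{k+1} + 3/10·u_{k-1} for 1 ≤ k ≤ 11. Try u_k = A + B·r^k with r = q/p = (3/10)/(7/10) = 3/7. Substitution satisfies the recurrence; boundary conditions give:
  u_k = (1 − r^k) / (1 − r^N) = (1 − (3/7)^2) / (1 − (3/7)^12) = 282475249/346018894.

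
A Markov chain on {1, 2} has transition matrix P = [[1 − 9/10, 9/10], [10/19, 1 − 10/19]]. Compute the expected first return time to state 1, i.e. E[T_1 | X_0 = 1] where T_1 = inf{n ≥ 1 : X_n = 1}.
E[T_1 | X_0 = 1] = 1/π_1 = 271/100

For an irreducible recurrent Markov chain with stationary distribution π, E[T_i | X_0 = i] = 1/π_i (Kac's formula). Here π_1 = (10/19)/(9/10 + 10/19) = (10/19)/(271/190) = 100/271, so E[T_1 | X_0 = 1] = 1/π_1 = (9/10 + 10/19)/(10/19) = (271/190)/(10/19) = 271/100.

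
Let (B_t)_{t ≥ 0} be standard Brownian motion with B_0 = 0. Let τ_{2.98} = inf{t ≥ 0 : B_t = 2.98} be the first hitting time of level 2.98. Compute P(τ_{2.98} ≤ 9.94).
P(τ_{2.98} ≤ 9.94) = 2(1 − Φ(2.98/√9.94)) = 2(1 − Φ(0.9452)) ≈ 0.3446

By the reflection principle for standard BM, P(τ_b ≤ t) = 2 · P(B_t ≥ b). Since B_t ~ N(0, t), P(B_t ≥ 2.98) = 1 − Φ(2.98/√t) = 1 − Φ(2.98/√9.94) = 1 − Φ(0.9452) ≈ 0.17228. Doubling: P(τ_{2.98} ≤ 9.94) ≈ 2 · 0.17228 = 0.34456 ≈ 0.3446.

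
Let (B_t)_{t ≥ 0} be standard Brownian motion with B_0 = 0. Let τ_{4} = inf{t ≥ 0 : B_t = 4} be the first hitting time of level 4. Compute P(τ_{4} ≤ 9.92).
P(τ_{4} ≤ 9.92) = 2(1 − Φ(4/√9.92)) = 2(1 − Φ(1.2700)) ≈ 0.2041

By the reflection principle for standard BM, P(τ_b ≤ t) = 2 · P(B_t ≥ b). Since B_t ~ N(0, t), P(B_t ≥ 4) = 1 − Φ(4/√t) = 1 − Φ(4/√9.92) = 1 − Φ(1.2700) ≈ 0.10204. Doubling: P(τ_{4} ≤ 9.92) ≈ 2 · 0.10204 = 0.20408 ≈ 0.2041.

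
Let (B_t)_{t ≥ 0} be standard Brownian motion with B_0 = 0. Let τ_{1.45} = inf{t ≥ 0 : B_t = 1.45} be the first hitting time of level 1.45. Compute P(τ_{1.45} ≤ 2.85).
P(τ_{1.45} ≤ 2.85) = 2(1 − Φ(1.45/√2.85)) = 2(1 − Φ(0.8589)) ≈ 0.3904

By the reflection principle for standard BM, P(τ_b ≤ t) = 2 · P(B_t ≥ b). Since B_t ~ N(0, t), P(B_t ≥ 1.45) = 1 − Φ(1.45/√t) = 1 − Φ(1.45/√2.85) = 1 − Φ(0.8589) ≈ 0.19520. Doubling: P(τ_{1.45} ≤ 2.85) ≈ 2 · 0.19520 = 0.39040 ≈ 0.3904.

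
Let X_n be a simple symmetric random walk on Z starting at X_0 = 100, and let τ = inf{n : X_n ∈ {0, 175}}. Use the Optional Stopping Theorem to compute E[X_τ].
E[X_τ] = 100

X_n is a martingale and τ is a bounded-mean stopping time (indeed τ is finite a.s. with bounded expectation since the walk is in a bounded region). By the OST, E[X_τ] = E[X_0] = 100. Equivalently: E[X_τ] = 175 · P(hit 175 first) + 0 · P(hit 0 first) = 175 · (100/175) = 100.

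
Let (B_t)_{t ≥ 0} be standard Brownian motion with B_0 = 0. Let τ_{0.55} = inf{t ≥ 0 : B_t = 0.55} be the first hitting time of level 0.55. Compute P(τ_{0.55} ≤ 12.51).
P(τ_{0.55} ≤ 12.51) = 2(1 − Φ(0.55/√12.51)) = 2(1 − Φ(0.1555)) ≈ 0.8764

By the reflection principle for standard BM, P(τ_b ≤ t) = 2 · P(B_t ≥ b). Since B_t ~ N(0, t), P(B_t ≥ 0.55) = 1 − Φ(0.55/√t) = 1 − Φ(0.55/√12.51) = 1 − Φ(0.1555) ≈ 0.43821. Doubling: P(τ_{0.55} ≤ 12.51) ≈ 2 · 0.43821 = 0.87642 ≈ 0.8764.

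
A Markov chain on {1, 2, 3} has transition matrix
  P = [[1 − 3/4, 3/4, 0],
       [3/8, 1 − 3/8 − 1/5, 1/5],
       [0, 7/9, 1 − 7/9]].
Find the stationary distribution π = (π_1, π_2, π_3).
π = (35/123, 70/123, 6/41)

This is a birth-death chain on three states, which satisfies detailed balance: π_1 · P_{12} = π_2 · P_{21} and π_2 · P_{23} = π_3 · P_{32}.
From π_1 · 3/4 = π_2 · 3/8: π_2/π_1 = (3/4)/(3/8) = 2.
From π_2 · 1/5 = π_3 · 7/9: π_3/π_2 = (1/5)/(7/9) = 9/35.
Take π_1 proportional to 1; then unnormalized π = (1, 2, 18/35). Normalize by dividing by the sum 123/35:
  π = (35/123, 70/123, 6/41).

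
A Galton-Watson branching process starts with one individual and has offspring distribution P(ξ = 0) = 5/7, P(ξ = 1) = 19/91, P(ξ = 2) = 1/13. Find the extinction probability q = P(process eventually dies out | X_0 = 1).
q = 1

Mean offspring μ = 0·5/7 + 1·19/91 + 2·1/13 = 33/91 ≤ 1. For μ ≤ 1 with offspring not concentrated at 1, the Galton-Watson process goes extinct almost surely, so q = 1.
(Algebraic check: The pgf is f(s) = 5/7 + 19/91·s + 1/13·s². The extinction probability q is the smallest fixed point of f in [0, 1]. Setting s = f(s):
  1/13·s² + (19/91 − 1)·s + 5/7 = 0
  1/13·s² − (5/7 + 1/13)·s + 5/7 = 0
which factors as (s − 1)·(1/13·s − 5/7) = 0, giving roots s = 1 and s = (5/7)/(1/13) = 65/7. Since 65/7 ≥ 1, the smallest root in [0, 1] is s = 1.)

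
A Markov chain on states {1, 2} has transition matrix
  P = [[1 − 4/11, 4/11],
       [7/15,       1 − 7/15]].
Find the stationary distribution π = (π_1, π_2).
π_1 = 77/137, π_2 = 60/137

Solve πP = π with π_1 + π_2 = 1. From πP = π: π_1 · (1 − 4/11) + π_2 · 7/15 = π_1 ⇒ π_2 · 7/15 = π_1 · 4/11 ⇒ π_2/π_1 = (4/11)/(7/15) = 60/77. Together with π_1 + π_2 = 1:
  π_1 = (7/15)/(4/11 + 7/15) = (7/15)/(137/165) = 77/137,
  π_2 = (4/11)/(4/11 + 7/15) = (4/11)/(137/165) = 60/137.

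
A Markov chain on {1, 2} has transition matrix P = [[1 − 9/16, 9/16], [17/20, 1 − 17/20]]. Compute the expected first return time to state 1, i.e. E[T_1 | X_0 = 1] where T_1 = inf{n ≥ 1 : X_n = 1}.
E[T_1 | X_0 = 1] = 1/π_1 = 113/68

For an irreducible recurrent Markov chain with stationary distribution π, E[T_i | X_0 = i] = 1/π_i (Kac's formula). Here π_1 = (17/20)/(9/16 + 17/20) = (17/20)/(113/80) = 68/113, so E[T_1 | X_0 = 1] = 1/π_1 = (9/16 + 17/20)/(17/20) = (113/80)/(17/20) = 113/68.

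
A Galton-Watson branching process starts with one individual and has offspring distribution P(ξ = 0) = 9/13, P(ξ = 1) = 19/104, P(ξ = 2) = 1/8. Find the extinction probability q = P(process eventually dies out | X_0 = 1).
q = 1

Mean offspring μ = 0·9/13 + 1·19/104 + 2·1/8 = 45/104 ≤ 1. For μ ≤ 1 with offspring not concentrated at 1, the Galton-Watson process goes extinct almost surely, so q = 1.
(Algebraic check: The pgf is f(s) = 9/13 + 19/104·s + 1/8·s². The extinction probability q is the smallest fixed point of f in [0, 1]. Setting s = f(s):
  1/8·s² + (19/104 − 1)·s + 9/13 = 0
  1/8·s² − (9/13 + 1/8)·s + 9/13 = 0
which factors as (s − 1)·(1/8·s − 9/13) = 0, giving roots s = 1 and s = (9/13)/(1/8) = 72/13. Since 72/13 ≥ 1, the smallest root in [0, 1] is s = 1.)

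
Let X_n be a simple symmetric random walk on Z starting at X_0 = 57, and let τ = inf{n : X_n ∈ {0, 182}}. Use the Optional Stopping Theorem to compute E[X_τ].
E[X_τ] = 57

X_n is a martingale and τ is a bounded-mean stopping time (indeed τ is finite a.s. with bounded expectation since the walk is in a bounded region). By the OST, E[X_τ] = E[X_0] = 57. Equivalently: E[X_τ] = 182 · P(hit 182 first) + 0 · P(hit 0 first) = 182 · (57/182) = 57.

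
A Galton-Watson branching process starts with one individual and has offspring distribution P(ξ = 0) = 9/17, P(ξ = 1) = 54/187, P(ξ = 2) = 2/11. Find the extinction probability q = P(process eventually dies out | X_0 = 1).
q = 1

Mean offspring μ = 0·9/17 + 1·54/187 + 2·2/11 = 122/187 ≤ 1. For μ ≤ 1 with offspring not concentrated at 1, the Galton-Watson process goes extinct almost surely, so q = 1.
(Algebraic check: The pgf is f(s) = 9/17 + 54/187·s + 2/11·s². The extinction probability q is the smallest fixed point of f in [0, 1]. Setting s = f(s):
  2/11·s² + (54/187 − 1)·s + 9/17 = 0
  2/11·s² − (9/17 + 2/11)·s + 9/17 = 0
which factors as (s − 1)·(2/11·s − 9/17) = 0, giving roots s = 1 and s = (9/17)/(2/11) = 99/34. Since 99/34 ≥ 1, the smallest root in [0, 1] is s = 1.)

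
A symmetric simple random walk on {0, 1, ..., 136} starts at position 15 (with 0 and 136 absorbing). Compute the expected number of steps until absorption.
E[τ | X_0 = 15] = 1815

Let v_k = E[τ | X_0 = k]. Boundary: v_0 = v_136 = 0. Recurrence: v_k = 1 + (v_{k-1} + v_{k+1})/2 for 1 ≤ k ≤ 135. The particular solution to v_k − (v_{k-1} + v_{k+1})/2 = 1 is v_k = −k^2. Adding homogeneous solution A + B k and matching boundaries gives v_k = k (136 − k). Substituting k = 15: v_15 = 15 · 121 = 1815.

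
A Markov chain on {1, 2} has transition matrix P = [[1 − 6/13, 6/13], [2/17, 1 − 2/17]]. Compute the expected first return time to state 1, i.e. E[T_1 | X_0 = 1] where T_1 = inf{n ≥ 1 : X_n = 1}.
E[T_1 | X_0 = 1] = 1/π_1 = 64/13

For an irreducible recurrent Markov chain with stationary distribution π, E[T_i | X_0 = i] = 1/π_i (Kac's formula). Here π_1 = (2/17)/(6/13 + 2/17) = (2/17)/(128/221) = 13/64, so E[T_1 | X_0 = 1] = 1/π_1 = (6/13 + 2/17)/(2/17) = (128/221)/(2/17) = 64/13.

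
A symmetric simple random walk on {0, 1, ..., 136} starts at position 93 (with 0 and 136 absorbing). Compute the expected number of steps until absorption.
E[τ | X_0 = 93] = 3999

Let v_k = E[τ | X_0 = k]. Boundary: v_0 = v_136 = 0. Recurrence: v_k = 1 + (v_{k-1} + v_{k+1})/2 for 1 ≤ k ≤ 135. The particular solution to v_k − (v_{k-1} + v_{k+1})/2 = 1 is v_k = −k^2. Adding homogeneous solution A + B k and matching boundaries gives v_k = k (136 − k). Substituting k = 93: v_93 = 93 · 43 = 3999.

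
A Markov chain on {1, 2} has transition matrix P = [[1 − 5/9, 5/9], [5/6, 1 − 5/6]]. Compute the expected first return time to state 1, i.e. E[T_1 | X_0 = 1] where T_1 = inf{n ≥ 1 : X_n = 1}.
E[T_1 | X_0 = 1] = 1/π_1 = 5/3

For an irreducible recurrent Markov chain with stationary distribution π, E[T_i | X_0 = i] = 1/π_i (Kac's formula). Here π_1 = (5/6)/(5/9 + 5/6) = (5/6)/(25/18) = 3/5, so E[T_1 | X_0 = 1] = 1/π_1 = (5/9 + 5/6)/(5/6) = (25/18)/(5/6) = 5/3.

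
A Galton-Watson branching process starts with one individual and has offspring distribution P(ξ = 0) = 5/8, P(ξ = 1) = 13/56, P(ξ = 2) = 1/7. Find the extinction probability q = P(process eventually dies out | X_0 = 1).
q = 1

Mean offspring μ = 0·5/8 + 1·13/56 + 2·1/7 = 29/56 ≤ 1. For μ ≤ 1 with offspring not concentrated at 1, the Galton-Watson process goes extinct almost surely, so q = 1.
(Algebraic check: The pgf is f(s) = 5/8 + 13/56·s + 1/7·s². The extinction probability q is the smallest fixed point of f in [0, 1]. Setting s = f(s):
  1/7·s² + (13/56 − 1)·s + 5/8 = 0
  1/7·s² − (5/8 + 1/7)·s + 5/8 = 0
which factors as (s − 1)·(1/7·s − 5/8) = 0, giving roots s = 1 and s = (5/8)/(1/7) = 35/8. Since 35/8 ≥ 1, the smallest root in [0, 1] is s = 1.)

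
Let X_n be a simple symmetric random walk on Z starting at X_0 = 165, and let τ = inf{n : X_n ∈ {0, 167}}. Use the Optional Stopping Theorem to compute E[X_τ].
E[X_τ] = 165

X_n is a martingale and τ is a bounded-mean stopping time (indeed τ is finite a.s. with bounded expectation since the walk is in a bounded region). By the OST, E[X_τ] = E[X_0] = 165. Equivalently: E[X_τ] = 167 · P(hit 167 first) + 0 · P(hit 0 first) = 167 · (165/167) = 165.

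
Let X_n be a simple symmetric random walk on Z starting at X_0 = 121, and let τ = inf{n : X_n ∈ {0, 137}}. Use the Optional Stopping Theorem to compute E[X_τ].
E[X_τ] = 121

X_n is a martingale and τ is a bounded-mean stopping time (indeed τ is finite a.s. with bounded expectation since the walk is in a bounded region). By the OST, E[X_τ] = E[X_0] = 121. Equivalently: E[X_τ] = 137 · P(hit 137 first) + 0 · P(hit 0 first) = 137 · (121/137) = 121.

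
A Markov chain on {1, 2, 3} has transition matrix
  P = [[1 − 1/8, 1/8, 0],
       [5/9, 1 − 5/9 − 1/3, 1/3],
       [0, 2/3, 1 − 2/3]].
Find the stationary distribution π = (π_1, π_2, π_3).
π = (80/107, 18/107, 9/107)

This is a birth-death chain on three states, which satisfies detailed balance: π_1 · P_{12} = π_2 · P_{21} and π_2 · P_{23} = π_3 · P_{32}.
From π_1 · 1/8 = π_2 · 5/9: π_2/π_1 = (1/8)/(5/9) = 9/40.
From π_2 · 1/3 = π_3 · 2/3: π_3/π_2 = (1/3)/(2/3) = 1/2.
Take π_1 proportional to 1; then unnormalized π = (1, 9/40, 9/80). Normalize by dividing by the sum 107/80:
  π = (80/107, 18/107, 9/107).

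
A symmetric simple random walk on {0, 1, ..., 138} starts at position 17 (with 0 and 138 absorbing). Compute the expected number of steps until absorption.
E[τ | X_0 = 17] = 2057

Let v_k = E[τ | X_0 = k]. Boundary: v_0 = v_138 = 0. Recurrence: v_k = 1 + (v_{k-1} + v_{k+1})/2 for 1 ≤ k ≤ 137. The particular solution to v_k − (v_{k-1} + v_{k+1})/2 = 1 is v_k = −k^2. Adding homogeneous solution A + B k and matching boundaries gives v_k = k (138 − k). Substituting k = 17: v_17 = 17 · 121 = 2057.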